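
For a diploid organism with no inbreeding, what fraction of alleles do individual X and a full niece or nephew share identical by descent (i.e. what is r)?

Full aunt/uncle↔niece/nephew: two paths of length 3 through the shared grandparent pair: r = 2·(1/2)^3 = 1/4.

0.25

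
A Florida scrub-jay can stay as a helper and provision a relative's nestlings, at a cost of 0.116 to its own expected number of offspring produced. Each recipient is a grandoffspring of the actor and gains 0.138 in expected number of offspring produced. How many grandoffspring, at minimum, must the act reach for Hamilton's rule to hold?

4

r to a grandoffspring = 1/4 (two parent–offspring links: r = (1/2)^2 = 1/4).
Hamilton's rule: n·r·B > C  ⇒  n > C/(r·B) = 0.116/(0.25·0.138) = 3.362.
The smallest integer exceeding 3.362 is 4.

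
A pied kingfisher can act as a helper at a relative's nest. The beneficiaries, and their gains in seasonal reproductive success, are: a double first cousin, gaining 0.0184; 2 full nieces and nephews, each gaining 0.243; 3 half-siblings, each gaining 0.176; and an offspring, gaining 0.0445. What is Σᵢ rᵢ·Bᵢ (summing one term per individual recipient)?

r to a double first cousin = 0.25 (double first cousins share both grandparent pairs — four paths of length 4: r = 4·(1/2)^4 = 1/4).
r to a full niece or nephew = 0.25 (full aunt/uncle↔niece/nephew: two paths of length 3 through the shared grandparent pair: r = 2·(1/2)^3 = 1/4).
r to a half-sibling = 1/4 (half-sibs share one parent — one path of length 2: r = (1/2)^2 = 1/4).
r to an offspring = 0.5 (one parent–offspring link: r = (1/2)^1 = 1/2).
Summing one r·B term per recipient: 1·0.25·0.0184 + 2·0.25·0.243 + 3·0.25·0.176 + 1·0.5·0.0445 = 0.28035.

0.28035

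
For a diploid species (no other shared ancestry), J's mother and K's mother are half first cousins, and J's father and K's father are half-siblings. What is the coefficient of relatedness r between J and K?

0.078125

With two independent routes of shared ancestry, r is the sum of the two contributions.
J and K are related in two ways: half second cousins through their mothers (r = 1/64) and half first cousins through their fathers (r = 1/16).
r = 1/64 + 1/16 = 0.078125.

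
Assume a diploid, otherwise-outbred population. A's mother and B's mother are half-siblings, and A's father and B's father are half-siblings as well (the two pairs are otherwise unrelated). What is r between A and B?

0.125

With two independent routes of shared ancestry, r is the sum of the two contributions.
A and B are related in two ways: half first cousins through their mothers (r = 1/16) and half first cousins through their fathers (r = 1/16).
r = 1/16 + 1/16 = 1/8 = 0.125.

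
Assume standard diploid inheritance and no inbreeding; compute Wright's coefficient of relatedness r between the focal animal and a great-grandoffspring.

0.125

Each parent–offspring link contributes a factor of 1/2, and independent paths through distinct common ancestors add.
Three parent–offspring links: r = (1/2)^3 = 1/8.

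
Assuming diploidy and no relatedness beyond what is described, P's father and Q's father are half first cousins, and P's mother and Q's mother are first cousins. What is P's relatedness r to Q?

0.046875

With two independent routes of shared ancestry, r is the sum of the two contributions.
P and Q are related in two ways: half second cousins through their fathers (r = 1/64) and second cousins through their mothers (r = 1/32).
r = 1/64 + 1/32 = 0.046875.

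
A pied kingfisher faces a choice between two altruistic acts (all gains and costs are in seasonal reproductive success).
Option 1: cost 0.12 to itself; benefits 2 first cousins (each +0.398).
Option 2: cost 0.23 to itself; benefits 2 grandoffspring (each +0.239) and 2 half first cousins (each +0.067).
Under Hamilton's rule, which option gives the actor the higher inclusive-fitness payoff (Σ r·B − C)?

Option 1: r to a first cousin = 0.125.
Option 1: Σ r·B − C = (2·0.125·0.398) − 0.12 = -0.0205.
Option 2: r to a grandoffspring = 0.25.
Option 2: r to a half first cousin = 0.0625.
Option 2: Σ r·B − C = (2·0.25·0.239 + 2·0.0625·0.067) − 0.23 = -0.102125.
Option 1 has the higher net inclusive-fitness payoff.

Option 1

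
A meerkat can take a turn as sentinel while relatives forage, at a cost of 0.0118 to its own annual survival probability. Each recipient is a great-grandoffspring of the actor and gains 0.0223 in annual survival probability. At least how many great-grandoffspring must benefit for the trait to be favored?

r to a great-grandoffspring = 0.125 (three parent–offspring links: r = (1/2)^3 = 1/8).
Hamilton's rule: n·r·B > C  ⇒  n > C/(r·B) = 0.0118/(0.125·0.0223) = 4.233.
The smallest integer exceeding 4.233 is 5.

5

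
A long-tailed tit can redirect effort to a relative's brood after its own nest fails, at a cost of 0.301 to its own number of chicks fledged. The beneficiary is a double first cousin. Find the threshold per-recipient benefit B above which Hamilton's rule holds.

r to a double first cousin = 1/4 (double first cousins share both grandparent pairs — four paths of length 4: r = 4·(1/2)^4 = 1/4).
Hamilton's rule with n recipients of equal r: n·r·B > C, so B > C/(n·r) = 0.301/(1·0.25) = 1.204.

1.204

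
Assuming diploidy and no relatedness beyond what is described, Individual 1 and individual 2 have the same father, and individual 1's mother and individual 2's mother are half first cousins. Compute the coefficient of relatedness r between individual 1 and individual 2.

Relatedness sums over independent paths through distinct common ancestors.
Individual 1 and individual 2 are related in two ways: half-sibs through their shared father (r = 1/4) and half second cousins through their mothers (r = 1/64).
r = 1/4 + 1/64 = 0.265625.

0.265625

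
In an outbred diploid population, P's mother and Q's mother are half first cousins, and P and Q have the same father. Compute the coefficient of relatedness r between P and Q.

0.265625

With two independent routes of shared ancestry, r is the sum of the two contributions.
P and Q are related in two ways: half second cousins through their mothers (r = 1/64) and half-sibs through their shared father (r = 1/4).
r = 1/64 + 1/4 = 17/64 = 0.265625.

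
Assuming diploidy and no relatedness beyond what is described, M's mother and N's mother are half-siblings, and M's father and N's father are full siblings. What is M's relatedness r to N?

Wright's path rule: contributions from independent ancestry routes add.
M and N are related in two ways: half first cousins through their mothers (r = 1/16) and first cousins through their fathers (r = 1/8).
r = 1/16 + 1/8 = 3/16 = 0.1875.

0.1875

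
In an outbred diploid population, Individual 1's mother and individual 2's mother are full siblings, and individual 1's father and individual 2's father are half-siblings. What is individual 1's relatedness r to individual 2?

0.1875

Relatedness sums over independent paths through distinct common ancestors.
Individual 1 and individual 2 are related in two ways: first cousins through their mothers (r = 1/8) and half first cousins through their fathers (r = 1/16).
r = 1/8 + 1/16 = 3/16 = 0.1875.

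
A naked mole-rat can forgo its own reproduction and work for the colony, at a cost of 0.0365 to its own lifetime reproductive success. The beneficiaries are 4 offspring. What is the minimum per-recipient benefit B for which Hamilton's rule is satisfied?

0.0182

r to an offspring = 0.5 (one parent–offspring link: r = (1/2)^1 = 1/2).
Hamilton's rule with n recipients of equal r: n·r·B > C, so B > C/(n·r) = 0.0365/(4·0.5) = 0.0182.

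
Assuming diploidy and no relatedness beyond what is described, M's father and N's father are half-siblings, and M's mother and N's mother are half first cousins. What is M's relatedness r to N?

Wright's path rule: contributions from independent ancestry routes add.
M and N are related in two ways: half first cousins through their fathers (r = 1/16) and half second cousins through their mothers (r = 1/64).
r = 1/16 + 1/64 = 5/64 = 0.078125.

0.078125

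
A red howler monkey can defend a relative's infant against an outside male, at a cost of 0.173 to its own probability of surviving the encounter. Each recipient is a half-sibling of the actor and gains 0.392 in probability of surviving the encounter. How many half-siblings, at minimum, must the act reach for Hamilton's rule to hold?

r to a half-sibling = 0.25 (half-sibs share one parent — one path of length 2: r = (1/2)^2 = 1/4).
Hamilton's rule: n·r·B > C  ⇒  n > C/(r·B) = 0.173/(0.25·0.392) = 1.765.
The smallest integer exceeding 1.765 is 2.

2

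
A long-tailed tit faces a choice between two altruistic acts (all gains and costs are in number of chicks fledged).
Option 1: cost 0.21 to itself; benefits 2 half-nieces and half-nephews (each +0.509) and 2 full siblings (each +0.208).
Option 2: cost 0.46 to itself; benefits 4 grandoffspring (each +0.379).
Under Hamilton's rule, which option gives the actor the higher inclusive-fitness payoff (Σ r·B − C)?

Option 1

Option 1: r to a half-niece or half-nephew = 0.125.
Option 1: r to a full sibling = 0.5.
Option 1: Σ r·B − C = (2·0.125·0.509 + 2·0.5·0.208) − 0.21 = 0.12525.
Option 2: r to a grandoffspring = 0.25.
Option 2: Σ r·B − C = (4·0.25·0.379) − 0.46 = -0.081.
Option 1 has the higher net inclusive-fitness payoff.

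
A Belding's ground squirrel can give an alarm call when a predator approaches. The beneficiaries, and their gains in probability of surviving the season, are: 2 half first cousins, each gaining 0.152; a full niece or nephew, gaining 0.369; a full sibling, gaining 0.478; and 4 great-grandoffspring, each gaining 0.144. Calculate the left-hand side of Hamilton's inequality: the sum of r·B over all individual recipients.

r to a half first cousin = 1/16 (half first cousins share one grandparent — one path of length 4: r = (1/2)^4 = 1/16).
r to a full niece or nephew = 1/4 (full aunt/uncle↔niece/nephew: two paths of length 3 through the shared grandparent pair: r = 2·(1/2)^3 = 1/4).
r to a full sibling = 1/2 (full sibs share both parents — two paths of length 2: r = 2·(1/2)^2 = 1/2).
r to a great-grandoffspring = 0.125 (three parent–offspring links: r = (1/2)^3 = 1/8).
Summing one r·B term per recipient: 2·0.0625·0.152 + 1·0.25·0.369 + 1·0.5·0.478 + 4·0.125·0.144 = 0.42225.

0.42225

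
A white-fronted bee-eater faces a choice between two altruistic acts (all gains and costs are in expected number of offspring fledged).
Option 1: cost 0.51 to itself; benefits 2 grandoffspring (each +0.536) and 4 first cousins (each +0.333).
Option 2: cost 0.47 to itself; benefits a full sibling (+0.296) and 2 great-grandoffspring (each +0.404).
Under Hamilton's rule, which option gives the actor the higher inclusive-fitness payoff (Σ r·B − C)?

Option 1

Option 1: r to a grandoffspring = 0.25.
Option 1: r to a first cousin = 0.125.
Option 1: Σ r·B − C = (2·0.25·0.536 + 4·0.125·0.333) − 0.51 = -0.0755.
Option 2: r to a full sibling = 0.5.
Option 2: r to a great-grandoffspring = 0.125.
Option 2: Σ r·B − C = (1·0.5·0.296 + 2·0.125·0.404) − 0.47 = -0.221.
Option 1 has the higher net inclusive-fitness payoff.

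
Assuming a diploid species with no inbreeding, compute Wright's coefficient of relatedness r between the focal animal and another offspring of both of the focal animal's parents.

0.5

Each parent–offspring link contributes a factor of 1/2, and independent paths through distinct common ancestors add.
Full sibs share both parents — two paths of length 2: r = 2·(1/2)^2 = 1/2.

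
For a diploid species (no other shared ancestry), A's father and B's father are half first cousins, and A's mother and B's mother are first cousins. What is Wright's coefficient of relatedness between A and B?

0.046875

Relatedness sums over independent paths through distinct common ancestors.
A and B are related in two ways: half second cousins through their fathers (r = 1/64) and second cousins through their mothers (r = 1/32).
r = 1/64 + 1/32 = 0.046875.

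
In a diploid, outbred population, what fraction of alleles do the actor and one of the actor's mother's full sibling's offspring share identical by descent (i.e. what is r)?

Each parent–offspring link contributes a factor of 1/2, and independent paths through distinct common ancestors add.
First cousins share one grandparent pair — two paths of length 4: r = 2·(1/2)^4 = 1/8.

0.125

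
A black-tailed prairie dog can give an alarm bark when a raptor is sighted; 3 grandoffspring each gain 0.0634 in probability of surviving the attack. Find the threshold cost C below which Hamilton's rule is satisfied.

r to a grandoffspring = 0.25 (two parent–offspring links: r = (1/2)^2 = 1/4).
Hamilton's rule: n·r·B > C, so the trait is favored while C < n·r·B = 3·0.25·0.0634 = 0.04755.

0.04755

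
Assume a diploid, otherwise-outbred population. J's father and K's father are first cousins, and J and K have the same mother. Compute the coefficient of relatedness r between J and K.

0.28125

Relatedness sums over independent paths through distinct common ancestors.
J and K are related in two ways: second cousins through their fathers (r = 1/32) and half-sibs through their shared mother (r = 1/4).
r = 1/32 + 1/4 = 0.28125.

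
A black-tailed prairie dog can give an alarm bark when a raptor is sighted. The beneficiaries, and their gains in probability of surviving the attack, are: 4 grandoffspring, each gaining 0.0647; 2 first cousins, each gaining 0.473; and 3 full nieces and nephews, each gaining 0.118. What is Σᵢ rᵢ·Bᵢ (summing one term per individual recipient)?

0.27145

r to a grandoffspring = 0.25 (two parent–offspring links: r = (1/2)^2 = 1/4).
r to a first cousin = 0.125 (first cousins share one grandparent pair — two paths of length 4: r = 2·(1/2)^4 = 1/8).
r to a full niece or nephew = 1/4 (full aunt/uncle↔niece/nephew: two paths of length 3 through the shared grandparent pair: r = 2·(1/2)^3 = 1/4).
Summing one r·B term per recipient: 4·0.25·0.0647 + 2·0.125·0.473 + 3·0.25·0.118 = 0.27145.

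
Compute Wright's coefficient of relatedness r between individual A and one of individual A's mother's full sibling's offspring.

Each parent–offspring link contributes a factor of 1/2, and independent paths through distinct common ancestors add.
First cousins share one grandparent pair — two paths of length 4: r = 2·(1/2)^4 = 1/8.

0.125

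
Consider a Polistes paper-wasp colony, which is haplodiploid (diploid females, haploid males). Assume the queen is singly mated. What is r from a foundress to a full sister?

Haplodiploid full sisters inherit their father's entire haploid genome identically (contributing 1/2) and on average half of their mother's contribution (1/2 · 1/2 = 1/4); r = 1/2 + 1/4 = 3/4.

0.75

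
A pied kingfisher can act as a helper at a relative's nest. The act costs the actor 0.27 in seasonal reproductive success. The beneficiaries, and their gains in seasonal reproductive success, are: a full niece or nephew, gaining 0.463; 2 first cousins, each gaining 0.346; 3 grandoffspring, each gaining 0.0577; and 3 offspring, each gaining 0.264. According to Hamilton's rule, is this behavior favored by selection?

Hamilton's rule: the trait is favored when the sum of r·B over every recipient exceeds the actor's cost C.
r to a full niece or nephew = 1/4 (full aunt/uncle↔niece/nephew: two paths of length 3 through the shared grandparent pair: r = 2·(1/2)^3 = 1/4).
r to a first cousin = 1/8 (first cousins share one grandparent pair — two paths of length 4: r = 2·(1/2)^4 = 1/8).
r to a grandoffspring = 0.25 (two parent–offspring links: r = (1/2)^2 = 1/4).
r to an offspring = 1/2 (one parent–offspring link: r = (1/2)^1 = 1/2).
Summing one r·B term per recipient: 1·0.25·0.463 + 2·0.125·0.346 + 3·0.25·0.0577 + 3·0.5·0.264 = 0.641525.
0.641525 > 0.27: the indirect benefit exceeds the cost.

Yes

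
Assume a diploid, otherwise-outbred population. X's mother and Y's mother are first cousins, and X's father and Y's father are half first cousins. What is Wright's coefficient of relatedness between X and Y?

Wright's path rule: contributions from independent ancestry routes add.
X and Y are related in two ways: second cousins through their mothers (r = 1/32) and half second cousins through their fathers (r = 1/64).
r = 1/32 + 1/64 = 0.046875.

0.046875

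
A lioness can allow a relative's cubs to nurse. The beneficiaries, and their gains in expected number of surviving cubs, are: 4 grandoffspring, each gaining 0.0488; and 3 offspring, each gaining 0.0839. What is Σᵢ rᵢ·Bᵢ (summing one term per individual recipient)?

0.17465

r to a grandoffspring = 1/4 (two parent–offspring links: r = (1/2)^2 = 1/4).
r to an offspring = 1/2 (one parent–offspring link: r = (1/2)^1 = 1/2).
Summing one r·B term per recipient: 4·0.25·0.0488 + 3·0.5·0.0839 = 0.17465.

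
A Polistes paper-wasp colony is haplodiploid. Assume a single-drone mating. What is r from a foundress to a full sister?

0.75

Haplodiploid full sisters inherit their father's entire haploid genome identically (contributing 1/2) and on average half of their mother's contribution (1/2 · 1/2 = 1/4); r = 1/2 + 1/4 = 3/4.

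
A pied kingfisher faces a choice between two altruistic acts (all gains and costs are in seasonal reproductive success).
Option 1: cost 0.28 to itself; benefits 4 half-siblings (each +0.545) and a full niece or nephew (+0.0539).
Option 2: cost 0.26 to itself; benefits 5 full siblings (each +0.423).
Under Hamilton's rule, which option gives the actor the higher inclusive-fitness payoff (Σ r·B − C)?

Option 1: r to a half-sibling = 0.25.
Option 1: r to a full niece or nephew = 0.25.
Option 1: Σ r·B − C = (4·0.25·0.545 + 1·0.25·0.0539) − 0.28 = 0.278475.
Option 2: r to a full sibling = 0.5.
Option 2: Σ r·B − C = (5·0.5·0.423) − 0.26 = 0.7975.
Option 2 has the higher net inclusive-fitness payoff.

Option 2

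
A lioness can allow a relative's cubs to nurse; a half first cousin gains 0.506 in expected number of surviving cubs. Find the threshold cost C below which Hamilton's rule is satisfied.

0.031625

r to a half first cousin = 1/16 (half first cousins share one grandparent — one path of length 4: r = (1/2)^4 = 1/16).
Hamilton's rule: n·r·B > C, so the trait is favored while C < n·r·B = 1·0.0625·0.506 = 0.031625.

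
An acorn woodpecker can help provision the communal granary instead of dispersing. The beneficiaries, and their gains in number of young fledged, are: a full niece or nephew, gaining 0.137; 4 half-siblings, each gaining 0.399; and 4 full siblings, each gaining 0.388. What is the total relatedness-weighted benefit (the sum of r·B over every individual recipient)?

r to a full niece or nephew = 0.25 (full aunt/uncle↔niece/nephew: two paths of length 3 through the shared grandparent pair: r = 2·(1/2)^3 = 1/4).
r to a half-sibling = 1/4 (half-sibs share one parent — one path of length 2: r = (1/2)^2 = 1/4).
r to a full sibling = 0.5 (full sibs share both parents — two paths of length 2: r = 2·(1/2)^2 = 1/2).
Summing one r·B term per recipient: 1·0.25·0.137 + 4·0.25·0.399 + 4·0.5·0.388 = 1.20925.

1.20925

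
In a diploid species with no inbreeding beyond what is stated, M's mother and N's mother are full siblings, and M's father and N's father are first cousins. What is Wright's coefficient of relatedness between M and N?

0.15625

Independent pedigree routes through distinct common ancestors add.
M and N are related in two ways: first cousins through their mothers (r = 1/8) and second cousins through their fathers (r = 1/32).
r = 1/8 + 1/32 = 5/32 = 0.15625.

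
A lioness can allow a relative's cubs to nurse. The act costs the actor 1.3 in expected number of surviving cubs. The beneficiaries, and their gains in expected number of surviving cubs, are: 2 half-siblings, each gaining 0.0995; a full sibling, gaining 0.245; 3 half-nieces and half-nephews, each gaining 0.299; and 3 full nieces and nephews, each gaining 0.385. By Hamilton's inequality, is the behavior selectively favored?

No

Hamilton's rule: the trait is favored when the sum of r·B over every recipient exceeds the actor's cost C.
r to a half-sibling = 1/4 (half-sibs share one parent — one path of length 2: r = (1/2)^2 = 1/4).
r to a full sibling = 0.5 (full sibs share both parents — two paths of length 2: r = 2·(1/2)^2 = 1/2).
r to a half-niece or half-nephew = 0.125 (half-aunt/uncle↔niece/nephew: one path of length 3: r = (1/2)^3 = 1/8).
r to a full niece or nephew = 1/4 (full aunt/uncle↔niece/nephew: two paths of length 3 through the shared grandparent pair: r = 2·(1/2)^3 = 1/4).
Summing one r·B term per recipient: 2·0.25·0.0995 + 1·0.5·0.245 + 3·0.125·0.299 + 3·0.25·0.385 = 0.573125.
0.573125 < 1.3: the indirect benefit is less than the cost.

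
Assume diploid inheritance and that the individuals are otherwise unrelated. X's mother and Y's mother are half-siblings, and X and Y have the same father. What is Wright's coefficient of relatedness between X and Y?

0.3125

Wright's path rule: contributions from independent ancestry routes add.
X and Y are related in two ways: half first cousins through their mothers (r = 1/16) and half-sibs through their shared father (r = 1/4).
r = 1/16 + 1/4 = 0.3125.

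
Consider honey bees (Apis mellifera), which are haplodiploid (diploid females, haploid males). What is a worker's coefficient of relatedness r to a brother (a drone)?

Her haploid brother carries none of their father's genes and a random half of their mother's genome; that half matches the maternal half of her own genome with probability 1/2: r = 1/2 · 1/2 = 1/4.

0.25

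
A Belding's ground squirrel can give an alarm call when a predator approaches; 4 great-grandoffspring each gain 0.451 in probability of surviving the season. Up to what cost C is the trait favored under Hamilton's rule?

r to a great-grandoffspring = 1/8 (three parent–offspring links: r = (1/2)^3 = 1/8).
Hamilton's rule: n·r·B > C, so the trait is favored while C < n·r·B = 4·0.125·0.451 = 0.2255.

0.2255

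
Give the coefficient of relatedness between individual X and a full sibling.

0.5

Each parent–offspring link contributes a factor of 1/2, and independent paths through distinct common ancestors add.
Full sibs share both parents — two paths of length 2: r = 2·(1/2)^2 = 1/2.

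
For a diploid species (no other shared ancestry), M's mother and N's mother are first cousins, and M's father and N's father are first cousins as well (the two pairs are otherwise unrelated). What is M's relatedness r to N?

Relatedness sums over independent paths through distinct common ancestors.
M and N are related in two ways: second cousins through their mothers (r = 1/32) and second cousins through their fathers (r = 1/32).
r = 1/32 + 1/32 = 0.0625.

0.0625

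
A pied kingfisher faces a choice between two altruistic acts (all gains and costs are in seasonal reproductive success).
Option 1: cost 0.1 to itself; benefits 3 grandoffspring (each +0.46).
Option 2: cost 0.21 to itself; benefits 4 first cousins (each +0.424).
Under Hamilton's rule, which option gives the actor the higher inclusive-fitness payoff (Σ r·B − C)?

Option 1: r to a grandoffspring = 0.25.
Option 1: Σ r·B − C = (3·0.25·0.46) − 0.1 = 0.245.
Option 2: r to a first cousin = 0.125.
Option 2: Σ r·B − C = (4·0.125·0.424) − 0.21 = 0.002.
Option 1 has the higher net inclusive-fitness payoff.

Option 1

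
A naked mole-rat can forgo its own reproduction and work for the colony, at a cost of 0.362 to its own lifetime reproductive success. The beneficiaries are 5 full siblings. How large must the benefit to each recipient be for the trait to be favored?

r to a full sibling = 0.5 (full sibs share both parents — two paths of length 2: r = 2·(1/2)^2 = 1/2).
Hamilton's rule with n recipients of equal r: n·r·B > C, so B > C/(n·r) = 0.362/(5·0.5) = 0.1448.

0.1448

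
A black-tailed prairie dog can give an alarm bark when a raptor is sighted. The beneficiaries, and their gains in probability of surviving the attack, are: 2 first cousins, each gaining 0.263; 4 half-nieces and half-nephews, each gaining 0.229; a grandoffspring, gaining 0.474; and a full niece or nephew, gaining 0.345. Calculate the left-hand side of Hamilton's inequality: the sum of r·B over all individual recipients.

r to a first cousin = 0.125 (first cousins share one grandparent pair — two paths of length 4: r = 2·(1/2)^4 = 1/8).
r to a half-niece or half-nephew = 1/8 (half-aunt/uncle↔niece/nephew: one path of length 3: r = (1/2)^3 = 1/8).
r to a grandoffspring = 0.25 (two parent–offspring links: r = (1/2)^2 = 1/4).
r to a full niece or nephew = 1/4 (full aunt/uncle↔niece/nephew: two paths of length 3 through the shared grandparent pair: r = 2·(1/2)^3 = 1/4).
Summing one r·B term per recipient: 2·0.125·0.263 + 4·0.125·0.229 + 1·0.25·0.474 + 1·0.25·0.345 = 0.385.

0.385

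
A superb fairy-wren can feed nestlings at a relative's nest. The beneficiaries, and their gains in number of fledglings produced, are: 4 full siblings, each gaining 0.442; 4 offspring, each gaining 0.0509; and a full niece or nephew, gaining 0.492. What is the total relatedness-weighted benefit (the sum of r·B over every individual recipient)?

r to a full sibling = 1/2 (full sibs share both parents — two paths of length 2: r = 2·(1/2)^2 = 1/2).
r to an offspring = 1/2 (one parent–offspring link: r = (1/2)^1 = 1/2).
r to a full niece or nephew = 1/4 (full aunt/uncle↔niece/nephew: two paths of length 3 through the shared grandparent pair: r = 2·(1/2)^3 = 1/4).
Summing one r·B term per recipient: 4·0.5·0.442 + 4·0.5·0.0509 + 1·0.25·0.492 = 1.1088.

1.1088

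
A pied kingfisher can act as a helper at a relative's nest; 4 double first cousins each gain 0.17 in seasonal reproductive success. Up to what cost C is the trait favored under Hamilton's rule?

0.17

r to a double first cousin = 1/4 (double first cousins share both grandparent pairs — four paths of length 4: r = 4·(1/2)^4 = 1/4).
Hamilton's rule: n·r·B > C, so the trait is favored while C < n·r·B = 4·0.25·0.17 = 0.17.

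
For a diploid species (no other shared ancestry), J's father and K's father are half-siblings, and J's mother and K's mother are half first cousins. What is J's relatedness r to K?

0.078125

With two independent routes of shared ancestry, r is the sum of the two contributions.
J and K are related in two ways: half first cousins through their fathers (r = 1/16) and half second cousins through their mothers (r = 1/64).
r = 1/16 + 1/64 = 0.078125.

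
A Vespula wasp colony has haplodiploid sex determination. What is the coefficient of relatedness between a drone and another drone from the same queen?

0.5

Haploid brothers each carry a random half of the queen's diploid genome, so on average they share half: r = 1/2.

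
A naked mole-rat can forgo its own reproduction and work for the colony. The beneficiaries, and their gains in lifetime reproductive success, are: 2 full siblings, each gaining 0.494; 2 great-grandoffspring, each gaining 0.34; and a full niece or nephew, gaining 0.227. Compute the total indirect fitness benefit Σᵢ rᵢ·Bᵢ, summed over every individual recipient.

r to a full sibling = 1/2 (full sibs share both parents — two paths of length 2: r = 2·(1/2)^2 = 1/2).
r to a great-grandoffspring = 0.125 (three parent–offspring links: r = (1/2)^3 = 1/8).
r to a full niece or nephew = 1/4 (full aunt/uncle↔niece/nephew: two paths of length 3 through the shared grandparent pair: r = 2·(1/2)^3 = 1/4).
Summing one r·B term per recipient: 2·0.5·0.494 + 2·0.125·0.34 + 1·0.25·0.227 = 0.63575.

0.63575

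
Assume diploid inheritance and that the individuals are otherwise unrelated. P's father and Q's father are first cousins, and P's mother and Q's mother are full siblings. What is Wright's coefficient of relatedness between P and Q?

Independent pedigree routes through distinct common ancestors add.
P and Q are related in two ways: second cousins through their fathers (r = 1/32) and first cousins through their mothers (r = 1/8).
r = 1/32 + 1/8 = 5/32 = 0.15625.

0.15625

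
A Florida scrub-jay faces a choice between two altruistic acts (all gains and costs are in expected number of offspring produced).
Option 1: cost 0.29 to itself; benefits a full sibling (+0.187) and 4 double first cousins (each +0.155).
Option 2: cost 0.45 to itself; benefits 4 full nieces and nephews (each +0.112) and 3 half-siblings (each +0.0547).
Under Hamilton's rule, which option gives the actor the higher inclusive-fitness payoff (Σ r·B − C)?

Option 1: r to a full sibling = 0.5.
Option 1: r to a double first cousin = 0.25.
Option 1: Σ r·B − C = (1·0.5·0.187 + 4·0.25·0.155) − 0.29 = -0.0415.
Option 2: r to a full niece or nephew = 0.25.
Option 2: r to a half-sibling = 0.25.
Option 2: Σ r·B − C = (4·0.25·0.112 + 3·0.25·0.0547) − 0.45 = -0.296975.
Option 1 has the higher net inclusive-fitness payoff.

Option 1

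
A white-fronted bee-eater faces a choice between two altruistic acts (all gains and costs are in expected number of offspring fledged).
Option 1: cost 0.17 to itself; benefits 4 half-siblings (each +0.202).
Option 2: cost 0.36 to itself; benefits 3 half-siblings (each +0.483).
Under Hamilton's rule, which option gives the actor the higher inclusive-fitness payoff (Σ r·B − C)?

Option 1

Option 1: r to a half-sibling = 0.25.
Option 1: Σ r·B − C = (4·0.25·0.202) − 0.17 = 0.032.
Option 2: r to a half-sibling = 0.25.
Option 2: Σ r·B − C = (3·0.25·0.483) − 0.36 = 0.00225.
Option 1 has the higher net inclusive-fitness payoff.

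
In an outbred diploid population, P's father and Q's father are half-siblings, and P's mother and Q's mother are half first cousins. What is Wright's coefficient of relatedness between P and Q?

0.078125

With two independent routes of shared ancestry, r is the sum of the two contributions.
P and Q are related in two ways: half first cousins through their fathers (r = 1/16) and half second cousins through their mothers (r = 1/64).
r = 1/16 + 1/64 = 0.078125.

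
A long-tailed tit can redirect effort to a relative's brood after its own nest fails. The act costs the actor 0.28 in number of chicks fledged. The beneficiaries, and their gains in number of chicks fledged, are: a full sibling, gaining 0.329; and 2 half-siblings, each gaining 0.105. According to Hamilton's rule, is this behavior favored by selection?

Hamilton's rule: the trait is favored when the sum of r·B over every recipient exceeds the actor's cost C.
r to a full sibling = 1/2 (full sibs share both parents — two paths of length 2: r = 2·(1/2)^2 = 1/2).
r to a half-sibling = 0.25 (half-sibs share one parent — one path of length 2: r = (1/2)^2 = 1/4).
Summing one r·B term per recipient: 1·0.5·0.329 + 2·0.25·0.105 = 0.217.
0.217 < 0.28: the indirect benefit is less than the cost.

No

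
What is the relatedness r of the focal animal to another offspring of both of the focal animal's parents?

Each parent–offspring link contributes a factor of 1/2, and independent paths through distinct common ancestors add.
Full sibs share both parents — two paths of length 2: r = 2·(1/2)^2 = 1/2.

0.5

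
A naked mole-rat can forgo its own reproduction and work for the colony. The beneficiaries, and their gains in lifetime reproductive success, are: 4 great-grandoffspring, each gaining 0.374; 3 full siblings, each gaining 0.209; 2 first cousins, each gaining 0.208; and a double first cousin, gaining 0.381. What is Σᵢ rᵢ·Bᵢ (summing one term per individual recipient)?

0.64775

r to a great-grandoffspring = 1/8 (three parent–offspring links: r = (1/2)^3 = 1/8).
r to a full sibling = 0.5 (full sibs share both parents — two paths of length 2: r = 2·(1/2)^2 = 1/2).
r to a first cousin = 1/8 (first cousins share one grandparent pair — two paths of length 4: r = 2·(1/2)^4 = 1/8).
r to a double first cousin = 1/4 (double first cousins share both grandparent pairs — four paths of length 4: r = 4·(1/2)^4 = 1/4).
Summing one r·B term per recipient: 4·0.125·0.374 + 3·0.5·0.209 + 2·0.125·0.208 + 1·0.25·0.381 = 0.64775.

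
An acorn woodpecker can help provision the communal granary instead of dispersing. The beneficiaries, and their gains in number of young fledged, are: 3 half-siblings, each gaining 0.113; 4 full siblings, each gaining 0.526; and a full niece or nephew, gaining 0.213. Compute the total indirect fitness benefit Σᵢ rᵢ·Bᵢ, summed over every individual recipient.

1.19

r to a half-sibling = 0.25 (half-sibs share one parent — one path of length 2: r = (1/2)^2 = 1/4).
r to a full sibling = 0.5 (full sibs share both parents — two paths of length 2: r = 2·(1/2)^2 = 1/2).
r to a full niece or nephew = 1/4 (full aunt/uncle↔niece/nephew: two paths of length 3 through the shared grandparent pair: r = 2·(1/2)^3 = 1/4).
Summing one r·B term per recipient: 3·0.25·0.113 + 4·0.5·0.526 + 1·0.25·0.213 = 1.19.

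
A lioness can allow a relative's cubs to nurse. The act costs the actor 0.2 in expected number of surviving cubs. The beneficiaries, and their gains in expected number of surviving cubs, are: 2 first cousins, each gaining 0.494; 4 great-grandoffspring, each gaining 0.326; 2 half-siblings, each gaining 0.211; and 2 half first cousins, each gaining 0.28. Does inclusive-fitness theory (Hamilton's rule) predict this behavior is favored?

Yes

Hamilton's rule: the trait is favored when the sum of r·B over every recipient exceeds the actor's cost C.
r to a first cousin = 0.125 (first cousins share one grandparent pair — two paths of length 4: r = 2·(1/2)^4 = 1/8).
r to a great-grandoffspring = 0.125 (three parent–offspring links: r = (1/2)^3 = 1/8).
r to a half-sibling = 0.25 (half-sibs share one parent — one path of length 2: r = (1/2)^2 = 1/4).
r to a half first cousin = 1/16 (half first cousins share one grandparent — one path of length 4: r = (1/2)^4 = 1/16).
Summing one r·B term per recipient: 2·0.125·0.494 + 4·0.125·0.326 + 2·0.25·0.211 + 2·0.0625·0.28 = 0.427.
0.427 > 0.2: the indirect benefit exceeds the cost.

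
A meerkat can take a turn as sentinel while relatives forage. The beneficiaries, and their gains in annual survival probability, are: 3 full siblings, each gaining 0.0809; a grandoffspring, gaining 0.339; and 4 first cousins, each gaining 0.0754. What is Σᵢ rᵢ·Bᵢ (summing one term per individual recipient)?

r to a full sibling = 1/2 (full sibs share both parents — two paths of length 2: r = 2·(1/2)^2 = 1/2).
r to a grandoffspring = 1/4 (two parent–offspring links: r = (1/2)^2 = 1/4).
r to a first cousin = 1/8 (first cousins share one grandparent pair — two paths of length 4: r = 2·(1/2)^4 = 1/8).
Summing one r·B term per recipient: 3·0.5·0.0809 + 1·0.25·0.339 + 4·0.125·0.0754 = 0.2438.

0.2438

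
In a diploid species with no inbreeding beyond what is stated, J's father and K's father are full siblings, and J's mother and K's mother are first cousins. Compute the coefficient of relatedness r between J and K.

Independent pedigree routes through distinct common ancestors add.
J and K are related in two ways: first cousins through their fathers (r = 1/8) and second cousins through their mothers (r = 1/32).
r = 1/8 + 1/32 = 5/32 = 0.15625.

0.15625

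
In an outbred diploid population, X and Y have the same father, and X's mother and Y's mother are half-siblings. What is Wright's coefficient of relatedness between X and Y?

0.3125

Wright's path rule: contributions from independent ancestry routes add.
X and Y are related in two ways: half-sibs through their shared father (r = 1/4) and half first cousins through their mothers (r = 1/16).
r = 1/4 + 1/16 = 5/16 = 0.3125.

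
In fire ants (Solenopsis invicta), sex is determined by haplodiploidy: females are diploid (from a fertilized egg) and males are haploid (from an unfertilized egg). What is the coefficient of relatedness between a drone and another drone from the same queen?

Haploid brothers each carry a random half of the queen's diploid genome, so on average they share half: r = 1/2.

0.5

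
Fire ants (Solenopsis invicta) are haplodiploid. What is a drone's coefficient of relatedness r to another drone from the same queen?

0.5

Haploid brothers each carry a random half of the queen's diploid genome, so on average they share half: r = 1/2.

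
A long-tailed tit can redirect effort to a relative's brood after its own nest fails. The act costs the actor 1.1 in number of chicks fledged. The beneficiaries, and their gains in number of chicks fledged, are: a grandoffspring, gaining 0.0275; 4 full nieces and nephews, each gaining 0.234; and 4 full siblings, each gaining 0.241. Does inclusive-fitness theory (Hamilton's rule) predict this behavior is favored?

Hamilton's rule: the trait is favored when the sum of r·B over every recipient exceeds the actor's cost C.
r to a grandoffspring = 1/4 (two parent–offspring links: r = (1/2)^2 = 1/4).
r to a full niece or nephew = 1/4 (full aunt/uncle↔niece/nephew: two paths of length 3 through the shared grandparent pair: r = 2·(1/2)^3 = 1/4).
r to a full sibling = 1/2 (full sibs share both parents — two paths of length 2: r = 2·(1/2)^2 = 1/2).
Summing one r·B term per recipient: 1·0.25·0.0275 + 4·0.25·0.234 + 4·0.5·0.241 = 0.722875.
0.722875 < 1.1: the indirect benefit is less than the cost.

No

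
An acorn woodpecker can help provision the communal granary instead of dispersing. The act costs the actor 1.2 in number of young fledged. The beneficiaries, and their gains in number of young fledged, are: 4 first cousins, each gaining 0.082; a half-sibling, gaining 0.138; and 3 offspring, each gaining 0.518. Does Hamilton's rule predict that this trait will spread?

Hamilton's rule: the trait is favored when the sum of r·B over every recipient exceeds the actor's cost C.
r to a first cousin = 1/8 (first cousins share one grandparent pair — two paths of length 4: r = 2·(1/2)^4 = 1/8).
r to a half-sibling = 0.25 (half-sibs share one parent — one path of length 2: r = (1/2)^2 = 1/4).
r to an offspring = 1/2 (one parent–offspring link: r = (1/2)^1 = 1/2).
Summing one r·B term per recipient: 4·0.125·0.082 + 1·0.25·0.138 + 3·0.5·0.518 = 0.8525.
0.8525 < 1.2: the indirect benefit is less than the cost.

No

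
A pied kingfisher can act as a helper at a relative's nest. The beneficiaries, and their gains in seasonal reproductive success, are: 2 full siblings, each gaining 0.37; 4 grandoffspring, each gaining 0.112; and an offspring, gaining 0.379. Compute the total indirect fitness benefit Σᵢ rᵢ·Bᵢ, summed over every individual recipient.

0.6715

r to a full sibling = 0.5 (full sibs share both parents — two paths of length 2: r = 2·(1/2)^2 = 1/2).
r to a grandoffspring = 0.25 (two parent–offspring links: r = (1/2)^2 = 1/4).
r to an offspring = 0.5 (one parent–offspring link: r = (1/2)^1 = 1/2).
Summing one r·B term per recipient: 2·0.5·0.37 + 4·0.25·0.112 + 1·0.5·0.379 = 0.6715.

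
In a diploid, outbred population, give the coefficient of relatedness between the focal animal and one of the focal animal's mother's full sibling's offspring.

Each parent–offspring link contributes a factor of 1/2, and independent paths through distinct common ancestors add.
First cousins share one grandparent pair — two paths of length 4: r = 2·(1/2)^4 = 1/8.

0.125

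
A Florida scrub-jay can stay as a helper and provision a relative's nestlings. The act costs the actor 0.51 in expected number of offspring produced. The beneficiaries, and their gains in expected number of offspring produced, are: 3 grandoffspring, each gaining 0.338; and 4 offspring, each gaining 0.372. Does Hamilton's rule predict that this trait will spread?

Yes

Hamilton's rule: the trait is favored when the sum of r·B over every recipient exceeds the actor's cost C.
r to a grandoffspring = 0.25 (two parent–offspring links: r = (1/2)^2 = 1/4).
r to an offspring = 0.5 (one parent–offspring link: r = (1/2)^1 = 1/2).
Summing one r·B term per recipient: 3·0.25·0.338 + 4·0.5·0.372 = 0.9975.
0.9975 > 0.51: the indirect benefit exceeds the cost.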